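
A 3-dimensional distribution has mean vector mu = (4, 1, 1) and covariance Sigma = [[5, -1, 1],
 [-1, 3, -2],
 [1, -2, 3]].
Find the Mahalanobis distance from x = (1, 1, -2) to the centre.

Step 1 — centre the observation: (x - mu) = (-3, 0, -3).

Step 2 — invert Sigma (cofactor / det for 3×3, or solve directly):
  Sigma^{-1} = [[0.2174, 0.0435, -0.0435],
 [0.0435, 0.6087, 0.3913],
 [-0.0435, 0.3913, 0.6087]].

Step 3 — form the quadratic (x - mu)^T · Sigma^{-1} · (x - mu):
  Sigma^{-1} · (x - mu) = (-0.5217, -1.3043, -1.6957).
  (x - mu)^T · [Sigma^{-1} · (x - mu)] = (-3)·(-0.5217) + (0)·(-1.3043) + (-3)·(-1.6957) = 6.6522.

Step 4 — take square root: d = √(6.6522) ≈ 2.5792.

d(x, mu) = √(6.6522) ≈ 2.5792


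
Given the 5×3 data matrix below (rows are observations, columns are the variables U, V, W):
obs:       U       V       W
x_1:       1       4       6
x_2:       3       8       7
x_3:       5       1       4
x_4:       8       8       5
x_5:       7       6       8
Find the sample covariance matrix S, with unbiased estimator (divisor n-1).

Step 1 — column means:
  mean(U) = (1 + 3 + 5 + 8 + 7) / 5 = 24/5 = 4.8
  mean(V) = (4 + 8 + 1 + 8 + 6) / 5 = 27/5 = 5.4
  mean(W) = (6 + 7 + 4 + 5 + 8) / 5 = 30/5 = 6

Step 2 — sample covariance S[i,j] = (1/(n-1)) · Σ_k (x_{k,i} - mean_i) · (x_{k,j} - mean_j), with n-1 = 4.
  S[U,U] = ((-3.8)·(-3.8) + (-1.8)·(-1.8) + (0.2)·(0.2) + (3.2)·(3.2) + (2.2)·(2.2)) / 4 = 32.8/4 = 8.2
  S[U,V] = ((-3.8)·(-1.4) + (-1.8)·(2.6) + (0.2)·(-4.4) + (3.2)·(2.6) + (2.2)·(0.6)) / 4 = 9.4/4 = 2.35
  S[U,W] = ((-3.8)·(0) + (-1.8)·(1) + (0.2)·(-2) + (3.2)·(-1) + (2.2)·(2)) / 4 = -1/4 = -0.25
  S[V,V] = ((-1.4)·(-1.4) + (2.6)·(2.6) + (-4.4)·(-4.4) + (2.6)·(2.6) + (0.6)·(0.6)) / 4 = 35.2/4 = 8.8
  S[V,W] = ((-1.4)·(0) + (2.6)·(1) + (-4.4)·(-2) + (2.6)·(-1) + (0.6)·(2)) / 4 = 10/4 = 2.5
  S[W,W] = ((0)·(0) + (1)·(1) + (-2)·(-2) + (-1)·(-1) + (2)·(2)) / 4 = 10/4 = 2.5

S is symmetric (S[j,i] = S[i,j]). Assembling:

S = [[8.2, 2.35, -0.25],
 [2.35, 8.8, 2.5],
 [-0.25, 2.5, 2.5]]


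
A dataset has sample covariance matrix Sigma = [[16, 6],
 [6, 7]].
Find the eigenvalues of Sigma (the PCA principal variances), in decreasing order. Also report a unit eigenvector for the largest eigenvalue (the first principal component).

Step 1 — characteristic polynomial of 2×2 Sigma:
  det(Sigma - λI) = λ² - trace · λ + det = 0.
  trace = 16 + 7 = 23, det = 16·7 - (6)² = 76.
Step 2 — discriminant:
  Δ = trace² - 4·det = 529 - 304 = 225.
Step 3 — eigenvalues:
  λ = (trace ± √Δ)/2 = (23 ± 15)/2,
  λ_1 = 19,  λ_2 = 4.

Step 4 — unit eigenvector for λ_1: solve (Sigma - λ_1 I)v = 0. First row:
  (16 - 19)·v_x + (6)·v_y = 0, i.e. (-3)·v_x + (6)·v_y = 0,
  so v ∝ (b, λ_1 - a) = (6, 3) = u.
  ||u|| = √((6)² + (3)²) = √(45) ≈ 6.7082,
  v_1 = u/||u|| ≈ (0.8944, 0.4472) (||v_1|| = 1).

λ_1 = 19,  λ_2 = 4;  v_1 ≈ (0.8944, 0.4472)


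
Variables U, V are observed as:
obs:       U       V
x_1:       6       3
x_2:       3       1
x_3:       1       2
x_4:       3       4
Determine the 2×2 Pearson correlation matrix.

Step 1 — column means:
  mean(U) = (6 + 3 + 1 + 3) / 4 = 13/4 = 3.25
  mean(V) = (3 + 1 + 2 + 4) / 4 = 10/4 = 2.5

Step 2 — sample variances and covariances s[i,j] = (1/(n-1)) · Σ_k (x_{k,i} - mean_i) · (x_{k,j} - mean_j), with n-1 = 3:
  s[U,U] = ((2.75)·(2.75) + (-0.25)·(-0.25) + (-2.25)·(-2.25) + (-0.25)·(-0.25)) / 3 = 12.75/3 = 4.25
  s[U,V] = ((2.75)·(0.5) + (-0.25)·(-1.5) + (-2.25)·(-0.5) + (-0.25)·(1.5)) / 3 = 2.5/3 = 0.8333
  s[V,V] = ((0.5)·(0.5) + (-1.5)·(-1.5) + (-0.5)·(-0.5) + (1.5)·(1.5)) / 3 = 5/3 = 1.6667
  Sample standard deviations s_i = √(s[i,i]):
  s(U) = √(4.25) = 2.0616
  s(V) = √(1.6667) = 1.291

Step 3 — r_{ij} = s_{ij} / (s_i · s_j):
  r[U,U] = 1 (diagonal).
  r[U,V] = 0.8333 / (2.0616 · 1.291) = 0.8333 / 2.6615 = 0.3131
  r[V,V] = 1 (diagonal).

R is symmetric with unit diagonal. Assembling:

R = [[1, 0.3131],
 [0.3131, 1]]


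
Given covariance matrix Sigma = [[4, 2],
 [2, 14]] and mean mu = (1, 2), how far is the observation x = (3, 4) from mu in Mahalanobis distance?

Step 1 — centre the observation: (x - mu) = (2, 2).

Step 2 — invert Sigma. det(Sigma) = 4·14 - (2)² = 52.
  Sigma^{-1} = (1/det) · [[d, -b], [-b, a]] = [[0.2692, -0.0385],
 [-0.0385, 0.0769]].

Step 3 — form the quadratic (x - mu)^T · Sigma^{-1} · (x - mu):
  Sigma^{-1} · (x - mu) = (0.4615, 0.0769).
  (x - mu)^T · [Sigma^{-1} · (x - mu)] = (2)·(0.4615) + (2)·(0.0769) = 1.0769.

Step 4 — take square root: d = √(1.0769) ≈ 1.0377.

d(x, mu) = √(1.0769) ≈ 1.0377


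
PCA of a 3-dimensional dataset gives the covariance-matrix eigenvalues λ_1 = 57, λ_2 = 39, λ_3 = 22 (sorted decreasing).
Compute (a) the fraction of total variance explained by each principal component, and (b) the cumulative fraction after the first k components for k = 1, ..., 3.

Step 1 — total variance = trace(Sigma) = Σ λ_i = 57 + 39 + 22 = 118.

Step 2 — fraction explained by component i = λ_i / Σ λ:
  PC1: 57/118 = 0.4831
  PC2: 39/118 = 0.3305
  PC3: 22/118 = 0.1864

Step 3 — cumulative fraction after k components = (λ_1 + ... + λ_k) / Σ λ:
  k = 1: 57/118 = 0.4831
  k = 2: (57 + 39)/118 = 96/118 = 0.8136
  k = 3: (57 + 39 + 22)/118 = 118/118 = 1

Summary (fraction, with percent):

explained: PC1 0.4831 (48.31%), PC2 0.3305 (33.05%), PC3 0.1864 (18.64%);  cumulative: 0.4831, 0.8136, 1


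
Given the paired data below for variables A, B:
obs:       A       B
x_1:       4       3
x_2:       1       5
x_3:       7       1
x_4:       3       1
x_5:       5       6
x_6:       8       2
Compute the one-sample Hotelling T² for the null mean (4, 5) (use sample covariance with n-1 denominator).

Step 1 — sample mean vector:
  mean(A) = (4 + 1 + 7 + 3 + 5 + 8) / 6 = 28/6 = 4.6667
  mean(B) = (3 + 5 + 1 + 1 + 6 + 2) / 6 = 18/6 = 3
  x̄ = (4.6667, 3),  deviation x̄ - mu_0 = (4.6667, 3) - (4, 5) = (0.6667, -2).

Step 2 — sample covariance matrix, S[i,j] = (1/(n-1)) · Σ_k (x_{k,i} - mean_i) · (x_{k,j} - mean_j), divisor n-1 = 5:
  S[A,A] = ((-0.6667)·(-0.6667) + (-3.6667)·(-3.6667) + (2.3333)·(2.3333) + (-1.6667)·(-1.6667) + (0.3333)·(0.3333) + (3.3333)·(3.3333)) / 5 = 33.3333/5 = 6.6667
  S[A,B] = ((-0.6667)·(0) + (-3.6667)·(2) + (2.3333)·(-2) + (-1.6667)·(-2) + (0.3333)·(3) + (3.3333)·(-1)) / 5 = -11/5 = -2.2
  S[B,B] = ((0)·(0) + (2)·(2) + (-2)·(-2) + (-2)·(-2) + (3)·(3) + (-1)·(-1)) / 5 = 22/5 = 4.4
  S = [[6.6667, -2.2],
 [-2.2, 4.4]].

Step 3 — invert S. det(S) = 6.6667·4.4 - (-2.2)² = 24.4933.
  S^{-1} = (1/det) · [[d, -b], [-b, a]] = [[0.1796, 0.0898],
 [0.0898, 0.2722]].

Step 4 — quadratic form (x̄ - mu_0)^T · S^{-1} · (x̄ - mu_0):
  S^{-1} · (x̄ - mu_0) = (-0.0599, -0.4845),
  (x̄ - mu_0)^T · [...] = (0.6667)·(-0.0599) + (-2)·(-0.4845) = 0.9291.

Step 5 — scale by n: T² = 6 · 0.9291 = 5.5743.

T² ≈ 5.5743


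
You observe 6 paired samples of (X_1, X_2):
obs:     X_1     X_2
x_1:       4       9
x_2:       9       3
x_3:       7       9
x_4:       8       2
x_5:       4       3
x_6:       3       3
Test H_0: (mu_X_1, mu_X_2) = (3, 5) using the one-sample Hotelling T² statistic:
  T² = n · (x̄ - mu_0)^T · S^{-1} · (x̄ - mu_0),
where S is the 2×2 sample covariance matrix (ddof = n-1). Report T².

Step 1 — sample mean vector:
  mean(X_1) = (4 + 9 + 7 + 8 + 4 + 3) / 6 = 35/6 = 5.8333
  mean(X_2) = (9 + 3 + 9 + 2 + 3 + 3) / 6 = 29/6 = 4.8333
  x̄ = (5.8333, 4.8333),  deviation x̄ - mu_0 = (5.8333, 4.8333) - (3, 5) = (2.8333, -0.1667).

Step 2 — sample covariance matrix, S[i,j] = (1/(n-1)) · Σ_k (x_{k,i} - mean_i) · (x_{k,j} - mean_j), divisor n-1 = 5:
  S[X_1,X_1] = ((-1.8333)·(-1.8333) + (3.1667)·(3.1667) + (1.1667)·(1.1667) + (2.1667)·(2.1667) + (-1.8333)·(-1.8333) + (-2.8333)·(-2.8333)) / 5 = 30.8333/5 = 6.1667
  S[X_1,X_2] = ((-1.8333)·(4.1667) + (3.1667)·(-1.8333) + (1.1667)·(4.1667) + (2.1667)·(-2.8333) + (-1.8333)·(-1.8333) + (-2.8333)·(-1.8333)) / 5 = -6.1667/5 = -1.2333
  S[X_2,X_2] = ((4.1667)·(4.1667) + (-1.8333)·(-1.8333) + (4.1667)·(4.1667) + (-2.8333)·(-2.8333) + (-1.8333)·(-1.8333) + (-1.8333)·(-1.8333)) / 5 = 52.8333/5 = 10.5667
  S = [[6.1667, -1.2333],
 [-1.2333, 10.5667]].

Step 3 — invert S. det(S) = 6.1667·10.5667 - (-1.2333)² = 63.64.
  S^{-1} = (1/det) · [[d, -b], [-b, a]] = [[0.166, 0.0194],
 [0.0194, 0.0969]].

Step 4 — quadratic form (x̄ - mu_0)^T · S^{-1} · (x̄ - mu_0):
  S^{-1} · (x̄ - mu_0) = (0.4672, 0.0388),
  (x̄ - mu_0)^T · [...] = (2.8333)·(0.4672) + (-0.1667)·(0.0388) = 1.3173.

Step 5 — scale by n: T² = 6 · 1.3173 = 7.9038.

T² ≈ 7.9038


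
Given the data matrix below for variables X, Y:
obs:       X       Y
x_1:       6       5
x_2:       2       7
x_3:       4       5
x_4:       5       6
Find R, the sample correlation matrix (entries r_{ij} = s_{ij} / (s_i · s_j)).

Step 1 — column means:
  mean(X) = (6 + 2 + 4 + 5) / 4 = 17/4 = 4.25
  mean(Y) = (5 + 7 + 5 + 6) / 4 = 23/4 = 5.75

Step 2 — sample variances and covariances s[i,j] = (1/(n-1)) · Σ_k (x_{k,i} - mean_i) · (x_{k,j} - mean_j), with n-1 = 3:
  s[X,X] = ((1.75)·(1.75) + (-2.25)·(-2.25) + (-0.25)·(-0.25) + (0.75)·(0.75)) / 3 = 8.75/3 = 2.9167
  s[X,Y] = ((1.75)·(-0.75) + (-2.25)·(1.25) + (-0.25)·(-0.75) + (0.75)·(0.25)) / 3 = -3.75/3 = -1.25
  s[Y,Y] = ((-0.75)·(-0.75) + (1.25)·(1.25) + (-0.75)·(-0.75) + (0.25)·(0.25)) / 3 = 2.75/3 = 0.9167
  Sample standard deviations s_i = √(s[i,i]):
  s(X) = √(2.9167) = 1.7078
  s(Y) = √(0.9167) = 0.9574

Step 3 — r_{ij} = s_{ij} / (s_i · s_j):
  r[X,X] = 1 (diagonal).
  r[X,Y] = -1.25 / (1.7078 · 0.9574) = -1.25 / 1.6351 = -0.7645
  r[Y,Y] = 1 (diagonal).

R is symmetric with unit diagonal. Assembling:

R = [[1, -0.7645],
 [-0.7645, 1]]


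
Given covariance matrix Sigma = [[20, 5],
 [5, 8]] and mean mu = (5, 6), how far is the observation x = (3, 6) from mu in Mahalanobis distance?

Step 1 — centre the observation: (x - mu) = (-2, 0).

Step 2 — invert Sigma. det(Sigma) = 20·8 - (5)² = 135.
  Sigma^{-1} = (1/det) · [[d, -b], [-b, a]] = [[0.0593, -0.037],
 [-0.037, 0.1481]].

Step 3 — form the quadratic (x - mu)^T · Sigma^{-1} · (x - mu):
  Sigma^{-1} · (x - mu) = (-0.1185, 0.0741).
  (x - mu)^T · [Sigma^{-1} · (x - mu)] = (-2)·(-0.1185) + (0)·(0.0741) = 0.237.

Step 4 — take square root: d = √(0.237) ≈ 0.4869.

d(x, mu) = √(0.237) ≈ 0.4869


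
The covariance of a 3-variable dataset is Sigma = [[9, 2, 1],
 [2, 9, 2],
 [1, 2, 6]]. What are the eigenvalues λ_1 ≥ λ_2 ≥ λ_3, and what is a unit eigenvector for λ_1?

Step 1 — characteristic polynomial p(λ) = det(λI - Sigma) = λ³ - tr·λ² + c_1·λ - det, where tr = trace, c_1 = sum of the principal 2×2 minors, det = det(Sigma):
  tr = 9 + 9 + 6 = 24,
  c_1 = (9·9 - (2)²) + (9·6 - (1)²) + (9·6 - (2)²) = 77 + 53 + 50 = 180,
  det = 9·(9·6 - (2)²) - (2)·((2)·6 - (2)·(1)) + (1)·((2)·(2) - 9·(1)) = 9·(50) - (2)·(10) + (1)·(-5) = 425.
  So p(λ) = λ³ - 24λ² + 180λ - 425.
Step 2 — look for an integer root (rational root theorem: any rational root is an integer divisor of 425). Testing λ = 5:
  p(5) = 125 - 600 + 900 - 425 = 0  ✓
  Dividing out (λ - 5): p(λ) = (λ - 5)(λ² - 19λ + 85).
Step 3 — remaining eigenvalues from the quadratic λ² - 19λ + 85 = 0:
  Δ = 19² - 4·85 = 361 - 340 = 21,  λ = (19 ± √21)/2 = (19 ± 4.5826)/2 ≈ 11.7913 or 7.2087.
  Sorted: λ_1 = 11.7913,  λ_2 = 7.2087,  λ_3 = 5  (check: sum = 24 = tr ✓).

Step 4 — unit eigenvector for λ_1 ≈ 11.7913: v spans the null space of (Sigma - λ_1 I), whose rows are
  r_1 = (-2.7913, 2, 1),  r_2 = (2, -2.7913, 2),  r_3 = (1, 2, -5.7913).
  v is orthogonal to every row, so take v ∝ r_1 × r_2 = ((2)·(2) - (1)·(-2.7913), (1)·(2) - (-2.7913)·(2), (-2.7913)·(-2.7913) - (2)·(2)) ≈ (6.7913, 7.5826, 3.7913).
  Let u = (6.7913, 7.5826, 3.7913).
  ||u|| = √((6.7913)² + (7.5826)² + (3.7913)²) = √(117.9909) ≈ 10.8624,  v_1 = u/||u|| ≈ (0.6252, 0.6981, 0.349) (||v_1|| = 1).

λ_1 = 11.7913,  λ_2 = 7.2087,  λ_3 = 5;  v_1 ≈ (0.6252, 0.6981, 0.349)


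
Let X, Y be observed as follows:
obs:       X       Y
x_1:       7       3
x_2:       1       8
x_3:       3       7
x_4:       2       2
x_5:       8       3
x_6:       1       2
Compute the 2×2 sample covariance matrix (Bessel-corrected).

Step 1 — column means:
  mean(X) = (7 + 1 + 3 + 2 + 8 + 1) / 6 = 22/6 = 3.6667
  mean(Y) = (3 + 8 + 7 + 2 + 3 + 2) / 6 = 25/6 = 4.1667

Step 2 — sample covariance S[i,j] = (1/(n-1)) · Σ_k (x_{k,i} - mean_i) · (x_{k,j} - mean_j), with n-1 = 5.
  S[X,X] = ((3.3333)·(3.3333) + (-2.6667)·(-2.6667) + (-0.6667)·(-0.6667) + (-1.6667)·(-1.6667) + (4.3333)·(4.3333) + (-2.6667)·(-2.6667)) / 5 = 47.3333/5 = 9.4667
  S[X,Y] = ((3.3333)·(-1.1667) + (-2.6667)·(3.8333) + (-0.6667)·(2.8333) + (-1.6667)·(-2.1667) + (4.3333)·(-1.1667) + (-2.6667)·(-2.1667)) / 5 = -11.6667/5 = -2.3333
  S[Y,Y] = ((-1.1667)·(-1.1667) + (3.8333)·(3.8333) + (2.8333)·(2.8333) + (-2.1667)·(-2.1667) + (-1.1667)·(-1.1667) + (-2.1667)·(-2.1667)) / 5 = 34.8333/5 = 6.9667

S is symmetric (S[j,i] = S[i,j]). Assembling:

S = [[9.4667, -2.3333],
 [-2.3333, 6.9667]]


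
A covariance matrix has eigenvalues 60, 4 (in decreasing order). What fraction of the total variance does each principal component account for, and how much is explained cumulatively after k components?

Step 1 — total variance = trace(Sigma) = Σ λ_i = 60 + 4 = 64.

Step 2 — fraction explained by component i = λ_i / Σ λ:
  PC1: 60/64 = 0.9375
  PC2: 4/64 = 0.0625

Step 3 — cumulative fraction after k components = (λ_1 + ... + λ_k) / Σ λ:
  k = 1: 60/64 = 0.9375
  k = 2: (60 + 4)/64 = 64/64 = 1

Summary (fraction, with percent):

explained: PC1 0.9375 (93.75%), PC2 0.0625 (6.25%);  cumulative: 0.9375, 1


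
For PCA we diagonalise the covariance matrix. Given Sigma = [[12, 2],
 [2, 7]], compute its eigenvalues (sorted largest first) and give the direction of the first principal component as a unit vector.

Step 1 — characteristic polynomial of 2×2 Sigma:
  det(Sigma - λI) = λ² - trace · λ + det = 0.
  trace = 12 + 7 = 19, det = 12·7 - (2)² = 80.
Step 2 — discriminant:
  Δ = trace² - 4·det = 361 - 320 = 41.
Step 3 — eigenvalues:
  λ = (trace ± √Δ)/2 = (19 ± 6.4031)/2,
  λ_1 = 12.7016,  λ_2 = 6.2984.

Step 4 — unit eigenvector for λ_1: solve (Sigma - λ_1 I)v = 0. First row:
  (12 - 12.7016)·v_x + (2)·v_y = 0, i.e. (-0.7016)·v_x + (2)·v_y = 0,
  so v ∝ (b, λ_1 - a) = (2, 0.7016) = u.
  ||u|| = √((2)² + (0.7016)²) = √(4.4922) ≈ 2.1195,
  v_1 = u/||u|| ≈ (0.9436, 0.331) (||v_1|| = 1).

λ_1 = 12.7016,  λ_2 = 6.2984;  v_1 ≈ (0.9436, 0.331)


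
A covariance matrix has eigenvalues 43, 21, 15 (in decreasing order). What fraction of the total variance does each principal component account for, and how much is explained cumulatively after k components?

Step 1 — total variance = trace(Sigma) = Σ λ_i = 43 + 21 + 15 = 79.

Step 2 — fraction explained by component i = λ_i / Σ λ:
  PC1: 43/79 = 0.5443
  PC2: 21/79 = 0.2658
  PC3: 15/79 = 0.1899

Step 3 — cumulative fraction after k components = (λ_1 + ... + λ_k) / Σ λ:
  k = 1: 43/79 = 0.5443
  k = 2: (43 + 21)/79 = 64/79 = 0.8101
  k = 3: (43 + 21 + 15)/79 = 79/79 = 1

Summary (fraction, with percent):

explained: PC1 0.5443 (54.43%), PC2 0.2658 (26.58%), PC3 0.1899 (18.99%);  cumulative: 0.5443, 0.8101, 1


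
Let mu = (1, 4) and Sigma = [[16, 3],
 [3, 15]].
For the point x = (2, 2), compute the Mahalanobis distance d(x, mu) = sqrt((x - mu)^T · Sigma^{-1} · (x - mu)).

Step 1 — centre the observation: (x - mu) = (1, -2).

Step 2 — invert Sigma. det(Sigma) = 16·15 - (3)² = 231.
  Sigma^{-1} = (1/det) · [[d, -b], [-b, a]] = [[0.0649, -0.013],
 [-0.013, 0.0693]].

Step 3 — form the quadratic (x - mu)^T · Sigma^{-1} · (x - mu):
  Sigma^{-1} · (x - mu) = (0.0909, -0.1515).
  (x - mu)^T · [Sigma^{-1} · (x - mu)] = (1)·(0.0909) + (-2)·(-0.1515) = 0.3939.

Step 4 — take square root: d = √(0.3939) ≈ 0.6276.

d(x, mu) = √(0.3939) ≈ 0.6276


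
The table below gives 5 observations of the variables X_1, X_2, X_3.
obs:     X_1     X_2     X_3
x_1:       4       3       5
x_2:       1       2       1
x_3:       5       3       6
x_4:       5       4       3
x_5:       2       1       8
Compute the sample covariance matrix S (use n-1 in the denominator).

Step 1 — column means:
  mean(X_1) = (4 + 1 + 5 + 5 + 2) / 5 = 17/5 = 3.4
  mean(X_2) = (3 + 2 + 3 + 4 + 1) / 5 = 13/5 = 2.6
  mean(X_3) = (5 + 1 + 6 + 3 + 8) / 5 = 23/5 = 4.6

Step 2 — sample covariance S[i,j] = (1/(n-1)) · Σ_k (x_{k,i} - mean_i) · (x_{k,j} - mean_j), with n-1 = 4.
  S[X_1,X_1] = ((0.6)·(0.6) + (-2.4)·(-2.4) + (1.6)·(1.6) + (1.6)·(1.6) + (-1.4)·(-1.4)) / 4 = 13.2/4 = 3.3
  S[X_1,X_2] = ((0.6)·(0.4) + (-2.4)·(-0.6) + (1.6)·(0.4) + (1.6)·(1.4) + (-1.4)·(-1.6)) / 4 = 6.8/4 = 1.7
  S[X_1,X_3] = ((0.6)·(0.4) + (-2.4)·(-3.6) + (1.6)·(1.4) + (1.6)·(-1.6) + (-1.4)·(3.4)) / 4 = 3.8/4 = 0.95
  S[X_2,X_2] = ((0.4)·(0.4) + (-0.6)·(-0.6) + (0.4)·(0.4) + (1.4)·(1.4) + (-1.6)·(-1.6)) / 4 = 5.2/4 = 1.3
  S[X_2,X_3] = ((0.4)·(0.4) + (-0.6)·(-3.6) + (0.4)·(1.4) + (1.4)·(-1.6) + (-1.6)·(3.4)) / 4 = -4.8/4 = -1.2
  S[X_3,X_3] = ((0.4)·(0.4) + (-3.6)·(-3.6) + (1.4)·(1.4) + (-1.6)·(-1.6) + (3.4)·(3.4)) / 4 = 29.2/4 = 7.3

S is symmetric (S[j,i] = S[i,j]). Assembling:

S = [[3.3, 1.7, 0.95],
 [1.7, 1.3, -1.2],
 [0.95, -1.2, 7.3]]


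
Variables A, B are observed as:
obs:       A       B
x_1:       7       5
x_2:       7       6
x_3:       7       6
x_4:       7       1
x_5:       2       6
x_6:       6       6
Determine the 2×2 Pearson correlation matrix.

Step 1 — column means:
  mean(A) = (7 + 7 + 7 + 7 + 2 + 6) / 6 = 36/6 = 6
  mean(B) = (5 + 6 + 6 + 1 + 6 + 6) / 6 = 30/6 = 5

Step 2 — sample variances and covariances s[i,j] = (1/(n-1)) · Σ_k (x_{k,i} - mean_i) · (x_{k,j} - mean_j), with n-1 = 5:
  s[A,A] = ((1)·(1) + (1)·(1) + (1)·(1) + (1)·(1) + (-4)·(-4) + (0)·(0)) / 5 = 20/5 = 4
  s[A,B] = ((1)·(0) + (1)·(1) + (1)·(1) + (1)·(-4) + (-4)·(1) + (0)·(1)) / 5 = -6/5 = -1.2
  s[B,B] = ((0)·(0) + (1)·(1) + (1)·(1) + (-4)·(-4) + (1)·(1) + (1)·(1)) / 5 = 20/5 = 4
  Sample standard deviations s_i = √(s[i,i]):
  s(A) = √(4) = 2
  s(B) = √(4) = 2

Step 3 — r_{ij} = s_{ij} / (s_i · s_j):
  r[A,A] = 1 (diagonal).
  r[A,B] = -1.2 / (2 · 2) = -1.2 / 4 = -0.3
  r[B,B] = 1 (diagonal).

R is symmetric with unit diagonal. Assembling:

R = [[1, -0.3],
 [-0.3, 1]]


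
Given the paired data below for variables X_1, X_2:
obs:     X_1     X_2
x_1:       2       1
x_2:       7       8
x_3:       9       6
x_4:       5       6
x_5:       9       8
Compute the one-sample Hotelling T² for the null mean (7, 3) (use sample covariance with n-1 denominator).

Step 1 — sample mean vector:
  mean(X_1) = (2 + 7 + 9 + 5 + 9) / 5 = 32/5 = 6.4
  mean(X_2) = (1 + 8 + 6 + 6 + 8) / 5 = 29/5 = 5.8
  x̄ = (6.4, 5.8),  deviation x̄ - mu_0 = (6.4, 5.8) - (7, 3) = (-0.6, 2.8).

Step 2 — sample covariance matrix, S[i,j] = (1/(n-1)) · Σ_k (x_{k,i} - mean_i) · (x_{k,j} - mean_j), divisor n-1 = 4:
  S[X_1,X_1] = ((-4.4)·(-4.4) + (0.6)·(0.6) + (2.6)·(2.6) + (-1.4)·(-1.4) + (2.6)·(2.6)) / 4 = 35.2/4 = 8.8
  S[X_1,X_2] = ((-4.4)·(-4.8) + (0.6)·(2.2) + (2.6)·(0.2) + (-1.4)·(0.2) + (2.6)·(2.2)) / 4 = 28.4/4 = 7.1
  S[X_2,X_2] = ((-4.8)·(-4.8) + (2.2)·(2.2) + (0.2)·(0.2) + (0.2)·(0.2) + (2.2)·(2.2)) / 4 = 32.8/4 = 8.2
  S = [[8.8, 7.1],
 [7.1, 8.2]].

Step 3 — invert S. det(S) = 8.8·8.2 - (7.1)² = 21.75.
  S^{-1} = (1/det) · [[d, -b], [-b, a]] = [[0.377, -0.3264],
 [-0.3264, 0.4046]].

Step 4 — quadratic form (x̄ - mu_0)^T · S^{-1} · (x̄ - mu_0):
  S^{-1} · (x̄ - mu_0) = (-1.1402, 1.3287),
  (x̄ - mu_0)^T · [...] = (-0.6)·(-1.1402) + (2.8)·(1.3287) = 4.4046.

Step 5 — scale by n: T² = 5 · 4.4046 = 22.023.

T² ≈ 22.023


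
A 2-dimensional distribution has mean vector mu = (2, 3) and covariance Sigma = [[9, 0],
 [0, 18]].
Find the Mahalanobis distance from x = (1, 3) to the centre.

Step 1 — centre the observation: (x - mu) = (-1, 0).

Step 2 — invert Sigma. det(Sigma) = 9·18 - (0)² = 162.
  Sigma^{-1} = (1/det) · [[d, -b], [-b, a]] = [[0.1111, 0],
 [0, 0.0556]].

Step 3 — form the quadratic (x - mu)^T · Sigma^{-1} · (x - mu):
  Sigma^{-1} · (x - mu) = (-0.1111, 0).
  (x - mu)^T · [Sigma^{-1} · (x - mu)] = (-1)·(-0.1111) + (0)·(0) = 0.1111.

Step 4 — take square root: d = √(0.1111) ≈ 0.3333.

d(x, mu) = √(0.1111) ≈ 0.3333


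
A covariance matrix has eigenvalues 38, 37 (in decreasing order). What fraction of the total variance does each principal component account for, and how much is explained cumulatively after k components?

Step 1 — total variance = trace(Sigma) = Σ λ_i = 38 + 37 = 75.

Step 2 — fraction explained by component i = λ_i / Σ λ:
  PC1: 38/75 = 0.5067
  PC2: 37/75 = 0.4933

Step 3 — cumulative fraction after k components = (λ_1 + ... + λ_k) / Σ λ:
  k = 1: 38/75 = 0.5067
  k = 2: (38 + 37)/75 = 75/75 = 1

Summary (fraction, with percent):

explained: PC1 0.5067 (50.67%), PC2 0.4933 (49.33%);  cumulative: 0.5067, 1


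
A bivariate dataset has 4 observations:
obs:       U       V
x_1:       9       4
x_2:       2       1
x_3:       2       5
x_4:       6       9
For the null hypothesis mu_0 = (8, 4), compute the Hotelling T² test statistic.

Step 1 — sample mean vector:
  mean(U) = (9 + 2 + 2 + 6) / 4 = 19/4 = 4.75
  mean(V) = (4 + 1 + 5 + 9) / 4 = 19/4 = 4.75
  x̄ = (4.75, 4.75),  deviation x̄ - mu_0 = (4.75, 4.75) - (8, 4) = (-3.25, 0.75).

Step 2 — sample covariance matrix, S[i,j] = (1/(n-1)) · Σ_k (x_{k,i} - mean_i) · (x_{k,j} - mean_j), divisor n-1 = 3:
  S[U,U] = ((4.25)·(4.25) + (-2.75)·(-2.75) + (-2.75)·(-2.75) + (1.25)·(1.25)) / 3 = 34.75/3 = 11.5833
  S[U,V] = ((4.25)·(-0.75) + (-2.75)·(-3.75) + (-2.75)·(0.25) + (1.25)·(4.25)) / 3 = 11.75/3 = 3.9167
  S[V,V] = ((-0.75)·(-0.75) + (-3.75)·(-3.75) + (0.25)·(0.25) + (4.25)·(4.25)) / 3 = 32.75/3 = 10.9167
  S = [[11.5833, 3.9167],
 [3.9167, 10.9167]].

Step 3 — invert S. det(S) = 11.5833·10.9167 - (3.9167)² = 111.1111.
  S^{-1} = (1/det) · [[d, -b], [-b, a]] = [[0.0982, -0.0353],
 [-0.0353, 0.1042]].

Step 4 — quadratic form (x̄ - mu_0)^T · S^{-1} · (x̄ - mu_0):
  S^{-1} · (x̄ - mu_0) = (-0.3458, 0.1928),
  (x̄ - mu_0)^T · [...] = (-3.25)·(-0.3458) + (0.75)·(0.1928) = 1.2683.

Step 5 — scale by n: T² = 4 · 1.2683 = 5.073.

T² ≈ 5.073


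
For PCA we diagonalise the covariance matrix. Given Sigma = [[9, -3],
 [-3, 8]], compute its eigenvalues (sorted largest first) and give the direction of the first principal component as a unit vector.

Step 1 — characteristic polynomial of 2×2 Sigma:
  det(Sigma - λI) = λ² - trace · λ + det = 0.
  trace = 9 + 8 = 17, det = 9·8 - (-3)² = 63.
Step 2 — discriminant:
  Δ = trace² - 4·det = 289 - 252 = 37.
Step 3 — eigenvalues:
  λ = (trace ± √Δ)/2 = (17 ± 6.0828)/2,
  λ_1 = 11.5414,  λ_2 = 5.4586.

Step 4 — unit eigenvector for λ_1: solve (Sigma - λ_1 I)v = 0. First row:
  (9 - 11.5414)·v_x + (-3)·v_y = 0, i.e. (-2.5414)·v_x + (-3)·v_y = 0,
  so v ∝ (b, λ_1 - a) = (-3, 2.5414); multiply by -1 so the first entry is positive: u = (3, -2.5414).
  ||u|| = √((3)² + (-2.5414)²) = √(15.4586) ≈ 3.9317,
  v_1 = u/||u|| ≈ (0.763, -0.6464) (||v_1|| = 1).

λ_1 = 11.5414,  λ_2 = 5.4586;  v_1 ≈ (0.763, -0.6464)


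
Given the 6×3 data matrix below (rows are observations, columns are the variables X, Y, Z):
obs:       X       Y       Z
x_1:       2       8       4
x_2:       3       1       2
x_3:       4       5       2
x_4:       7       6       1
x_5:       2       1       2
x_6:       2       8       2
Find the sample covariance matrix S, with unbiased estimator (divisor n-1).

Step 1 — column means:
  mean(X) = (2 + 3 + 4 + 7 + 2 + 2) / 6 = 20/6 = 3.3333
  mean(Y) = (8 + 1 + 5 + 6 + 1 + 8) / 6 = 29/6 = 4.8333
  mean(Z) = (4 + 2 + 2 + 1 + 2 + 2) / 6 = 13/6 = 2.1667

Step 2 — sample covariance S[i,j] = (1/(n-1)) · Σ_k (x_{k,i} - mean_i) · (x_{k,j} - mean_j), with n-1 = 5.
  S[X,X] = ((-1.3333)·(-1.3333) + (-0.3333)·(-0.3333) + (0.6667)·(0.6667) + (3.6667)·(3.6667) + (-1.3333)·(-1.3333) + (-1.3333)·(-1.3333)) / 5 = 19.3333/5 = 3.8667
  S[X,Y] = ((-1.3333)·(3.1667) + (-0.3333)·(-3.8333) + (0.6667)·(0.1667) + (3.6667)·(1.1667) + (-1.3333)·(-3.8333) + (-1.3333)·(3.1667)) / 5 = 2.3333/5 = 0.4667
  S[X,Z] = ((-1.3333)·(1.8333) + (-0.3333)·(-0.1667) + (0.6667)·(-0.1667) + (3.6667)·(-1.1667) + (-1.3333)·(-0.1667) + (-1.3333)·(-0.1667)) / 5 = -6.3333/5 = -1.2667
  S[Y,Y] = ((3.1667)·(3.1667) + (-3.8333)·(-3.8333) + (0.1667)·(0.1667) + (1.1667)·(1.1667) + (-3.8333)·(-3.8333) + (3.1667)·(3.1667)) / 5 = 50.8333/5 = 10.1667
  S[Y,Z] = ((3.1667)·(1.8333) + (-3.8333)·(-0.1667) + (0.1667)·(-0.1667) + (1.1667)·(-1.1667) + (-3.8333)·(-0.1667) + (3.1667)·(-0.1667)) / 5 = 5.1667/5 = 1.0333
  S[Z,Z] = ((1.8333)·(1.8333) + (-0.1667)·(-0.1667) + (-0.1667)·(-0.1667) + (-1.1667)·(-1.1667) + (-0.1667)·(-0.1667) + (-0.1667)·(-0.1667)) / 5 = 4.8333/5 = 0.9667

S is symmetric (S[j,i] = S[i,j]). Assembling:

S = [[3.8667, 0.4667, -1.2667],
 [0.4667, 10.1667, 1.0333],
 [-1.2667, 1.0333, 0.9667]]


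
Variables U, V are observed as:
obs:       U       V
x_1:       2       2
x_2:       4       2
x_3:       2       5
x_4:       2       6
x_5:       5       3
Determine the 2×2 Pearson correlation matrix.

Step 1 — column means:
  mean(U) = (2 + 4 + 2 + 2 + 5) / 5 = 15/5 = 3
  mean(V) = (2 + 2 + 5 + 6 + 3) / 5 = 18/5 = 3.6

Step 2 — sample variances and covariances s[i,j] = (1/(n-1)) · Σ_k (x_{k,i} - mean_i) · (x_{k,j} - mean_j), with n-1 = 4:
  s[U,U] = ((-1)·(-1) + (1)·(1) + (-1)·(-1) + (-1)·(-1) + (2)·(2)) / 4 = 8/4 = 2
  s[U,V] = ((-1)·(-1.6) + (1)·(-1.6) + (-1)·(1.4) + (-1)·(2.4) + (2)·(-0.6)) / 4 = -5/4 = -1.25
  s[V,V] = ((-1.6)·(-1.6) + (-1.6)·(-1.6) + (1.4)·(1.4) + (2.4)·(2.4) + (-0.6)·(-0.6)) / 4 = 13.2/4 = 3.3
  Sample standard deviations s_i = √(s[i,i]):
  s(U) = √(2) = 1.4142
  s(V) = √(3.3) = 1.8166

Step 3 — r_{ij} = s_{ij} / (s_i · s_j):
  r[U,U] = 1 (diagonal).
  r[U,V] = -1.25 / (1.4142 · 1.8166) = -1.25 / 2.569 = -0.4866
  r[V,V] = 1 (diagonal).

R is symmetric with unit diagonal. Assembling:

R = [[1, -0.4866],
 [-0.4866, 1]]


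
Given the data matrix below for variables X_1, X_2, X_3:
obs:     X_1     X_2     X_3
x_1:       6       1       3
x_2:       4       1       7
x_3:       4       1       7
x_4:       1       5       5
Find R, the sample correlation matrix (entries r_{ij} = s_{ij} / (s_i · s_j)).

Step 1 — column means:
  mean(X_1) = (6 + 4 + 4 + 1) / 4 = 15/4 = 3.75
  mean(X_2) = (1 + 1 + 1 + 5) / 4 = 8/4 = 2
  mean(X_3) = (3 + 7 + 7 + 5) / 4 = 22/4 = 5.5

Step 2 — sample variances and covariances s[i,j] = (1/(n-1)) · Σ_k (x_{k,i} - mean_i) · (x_{k,j} - mean_j), with n-1 = 3:
  s[X_1,X_1] = ((2.25)·(2.25) + (0.25)·(0.25) + (0.25)·(0.25) + (-2.75)·(-2.75)) / 3 = 12.75/3 = 4.25
  s[X_1,X_2] = ((2.25)·(-1) + (0.25)·(-1) + (0.25)·(-1) + (-2.75)·(3)) / 3 = -11/3 = -3.6667
  s[X_1,X_3] = ((2.25)·(-2.5) + (0.25)·(1.5) + (0.25)·(1.5) + (-2.75)·(-0.5)) / 3 = -3.5/3 = -1.1667
  s[X_2,X_2] = ((-1)·(-1) + (-1)·(-1) + (-1)·(-1) + (3)·(3)) / 3 = 12/3 = 4
  s[X_2,X_3] = ((-1)·(-2.5) + (-1)·(1.5) + (-1)·(1.5) + (3)·(-0.5)) / 3 = -2/3 = -0.6667
  s[X_3,X_3] = ((-2.5)·(-2.5) + (1.5)·(1.5) + (1.5)·(1.5) + (-0.5)·(-0.5)) / 3 = 11/3 = 3.6667
  Sample standard deviations s_i = √(s[i,i]):
  s(X_1) = √(4.25) = 2.0616
  s(X_2) = √(4) = 2
  s(X_3) = √(3.6667) = 1.9149

Step 3 — r_{ij} = s_{ij} / (s_i · s_j):
  r[X_1,X_1] = 1 (diagonal).
  r[X_1,X_2] = -3.6667 / (2.0616 · 2) = -3.6667 / 4.1231 = -0.8893
  r[X_1,X_3] = -1.1667 / (2.0616 · 1.9149) = -1.1667 / 3.9476 = -0.2955
  r[X_2,X_2] = 1 (diagonal).
  r[X_2,X_3] = -0.6667 / (2 · 1.9149) = -0.6667 / 3.8297 = -0.1741
  r[X_3,X_3] = 1 (diagonal).

R is symmetric with unit diagonal. Assembling:

R = [[1, -0.8893, -0.2955],
 [-0.8893, 1, -0.1741],
 [-0.2955, -0.1741, 1]]


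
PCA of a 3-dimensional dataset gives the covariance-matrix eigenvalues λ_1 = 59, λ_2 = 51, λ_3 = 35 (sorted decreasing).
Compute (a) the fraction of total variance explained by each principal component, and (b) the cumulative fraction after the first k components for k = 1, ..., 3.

Step 1 — total variance = trace(Sigma) = Σ λ_i = 59 + 51 + 35 = 145.

Step 2 — fraction explained by component i = λ_i / Σ λ:
  PC1: 59/145 = 0.4069
  PC2: 51/145 = 0.3517
  PC3: 35/145 = 0.2414

Step 3 — cumulative fraction after k components = (λ_1 + ... + λ_k) / Σ λ:
  k = 1: 59/145 = 0.4069
  k = 2: (59 + 51)/145 = 110/145 = 0.7586
  k = 3: (59 + 51 + 35)/145 = 145/145 = 1

Summary (fraction, with percent):

explained: PC1 0.4069 (40.69%), PC2 0.3517 (35.17%), PC3 0.2414 (24.14%);  cumulative: 0.4069, 0.7586, 1


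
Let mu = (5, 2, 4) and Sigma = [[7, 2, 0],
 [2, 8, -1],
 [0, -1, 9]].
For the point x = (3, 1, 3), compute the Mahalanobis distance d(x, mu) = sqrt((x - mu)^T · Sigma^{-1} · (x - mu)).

Step 1 — centre the observation: (x - mu) = (-2, -1, -1).

Step 2 — invert Sigma (cofactor / det for 3×3, or solve directly):
  Sigma^{-1} = [[0.154, -0.039, -0.0043],
 [-0.039, 0.1367, 0.0152],
 [-0.0043, 0.0152, 0.1128]].

Step 3 — form the quadratic (x - mu)^T · Sigma^{-1} · (x - mu):
  Sigma^{-1} · (x - mu) = (-0.2646, -0.0738, -0.1193).
  (x - mu)^T · [Sigma^{-1} · (x - mu)] = (-2)·(-0.2646) + (-1)·(-0.0738) + (-1)·(-0.1193) = 0.7223.

Step 4 — take square root: d = √(0.7223) ≈ 0.8499.

d(x, mu) = √(0.7223) ≈ 0.8499


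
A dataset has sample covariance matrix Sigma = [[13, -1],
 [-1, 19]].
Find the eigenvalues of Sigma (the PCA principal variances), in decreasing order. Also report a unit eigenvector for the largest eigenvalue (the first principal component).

Step 1 — characteristic polynomial of 2×2 Sigma:
  det(Sigma - λI) = λ² - trace · λ + det = 0.
  trace = 13 + 19 = 32, det = 13·19 - (-1)² = 246.
Step 2 — discriminant:
  Δ = trace² - 4·det = 1024 - 984 = 40.
Step 3 — eigenvalues:
  λ = (trace ± √Δ)/2 = (32 ± 6.3246)/2,
  λ_1 = 19.1623,  λ_2 = 12.8377.

Step 4 — unit eigenvector for λ_1: solve (Sigma - λ_1 I)v = 0. First row:
  (13 - 19.1623)·v_x + (-1)·v_y = 0, i.e. (-6.1623)·v_x + (-1)·v_y = 0,
  so v ∝ (b, λ_1 - a) = (-1, 6.1623); multiply by -1 so the first entry is positive: u = (1, -6.1623).
  ||u|| = √((1)² + (-6.1623)²) = √(38.9737) ≈ 6.2429,
  v_1 = u/||u|| ≈ (0.1602, -0.9871) (||v_1|| = 1).

λ_1 = 19.1623,  λ_2 = 12.8377;  v_1 ≈ (0.1602, -0.9871)


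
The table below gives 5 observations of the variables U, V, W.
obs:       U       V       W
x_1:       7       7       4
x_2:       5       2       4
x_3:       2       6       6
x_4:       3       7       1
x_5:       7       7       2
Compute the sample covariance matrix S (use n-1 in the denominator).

Step 1 — column means:
  mean(U) = (7 + 5 + 2 + 3 + 7) / 5 = 24/5 = 4.8
  mean(V) = (7 + 2 + 6 + 7 + 7) / 5 = 29/5 = 5.8
  mean(W) = (4 + 4 + 6 + 1 + 2) / 5 = 17/5 = 3.4

Step 2 — sample covariance S[i,j] = (1/(n-1)) · Σ_k (x_{k,i} - mean_i) · (x_{k,j} - mean_j), with n-1 = 4.
  S[U,U] = ((2.2)·(2.2) + (0.2)·(0.2) + (-2.8)·(-2.8) + (-1.8)·(-1.8) + (2.2)·(2.2)) / 4 = 20.8/4 = 5.2
  S[U,V] = ((2.2)·(1.2) + (0.2)·(-3.8) + (-2.8)·(0.2) + (-1.8)·(1.2) + (2.2)·(1.2)) / 4 = 1.8/4 = 0.45
  S[U,W] = ((2.2)·(0.6) + (0.2)·(0.6) + (-2.8)·(2.6) + (-1.8)·(-2.4) + (2.2)·(-1.4)) / 4 = -4.6/4 = -1.15
  S[V,V] = ((1.2)·(1.2) + (-3.8)·(-3.8) + (0.2)·(0.2) + (1.2)·(1.2) + (1.2)·(1.2)) / 4 = 18.8/4 = 4.7
  S[V,W] = ((1.2)·(0.6) + (-3.8)·(0.6) + (0.2)·(2.6) + (1.2)·(-2.4) + (1.2)·(-1.4)) / 4 = -5.6/4 = -1.4
  S[W,W] = ((0.6)·(0.6) + (0.6)·(0.6) + (2.6)·(2.6) + (-2.4)·(-2.4) + (-1.4)·(-1.4)) / 4 = 15.2/4 = 3.8

S is symmetric (S[j,i] = S[i,j]). Assembling:

S = [[5.2, 0.45, -1.15],
 [0.45, 4.7, -1.4],
 [-1.15, -1.4, 3.8]]


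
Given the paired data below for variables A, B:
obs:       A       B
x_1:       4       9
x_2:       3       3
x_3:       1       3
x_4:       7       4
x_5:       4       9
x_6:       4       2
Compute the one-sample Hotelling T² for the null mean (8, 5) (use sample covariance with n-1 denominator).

Step 1 — sample mean vector:
  mean(A) = (4 + 3 + 1 + 7 + 4 + 4) / 6 = 23/6 = 3.8333
  mean(B) = (9 + 3 + 3 + 4 + 9 + 2) / 6 = 30/6 = 5
  x̄ = (3.8333, 5),  deviation x̄ - mu_0 = (3.8333, 5) - (8, 5) = (-4.1667, 0).

Step 2 — sample covariance matrix, S[i,j] = (1/(n-1)) · Σ_k (x_{k,i} - mean_i) · (x_{k,j} - mean_j), divisor n-1 = 5:
  S[A,A] = ((0.1667)·(0.1667) + (-0.8333)·(-0.8333) + (-2.8333)·(-2.8333) + (3.1667)·(3.1667) + (0.1667)·(0.1667) + (0.1667)·(0.1667)) / 5 = 18.8333/5 = 3.7667
  S[A,B] = ((0.1667)·(4) + (-0.8333)·(-2) + (-2.8333)·(-2) + (3.1667)·(-1) + (0.1667)·(4) + (0.1667)·(-3)) / 5 = 5/5 = 1
  S[B,B] = ((4)·(4) + (-2)·(-2) + (-2)·(-2) + (-1)·(-1) + (4)·(4) + (-3)·(-3)) / 5 = 50/5 = 10
  S = [[3.7667, 1],
 [1, 10]].

Step 3 — invert S. det(S) = 3.7667·10 - (1)² = 36.6667.
  S^{-1} = (1/det) · [[d, -b], [-b, a]] = [[0.2727, -0.0273],
 [-0.0273, 0.1027]].

Step 4 — quadratic form (x̄ - mu_0)^T · S^{-1} · (x̄ - mu_0):
  S^{-1} · (x̄ - mu_0) = (-1.1364, 0.1136),
  (x̄ - mu_0)^T · [...] = (-4.1667)·(-1.1364) + (0)·(0.1136) = 4.7348.

Step 5 — scale by n: T² = 6 · 4.7348 = 28.4091.

T² ≈ 28.4091


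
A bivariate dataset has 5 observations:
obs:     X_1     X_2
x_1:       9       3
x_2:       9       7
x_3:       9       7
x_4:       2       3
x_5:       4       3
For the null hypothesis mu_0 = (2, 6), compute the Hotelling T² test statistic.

Step 1 — sample mean vector:
  mean(X_1) = (9 + 9 + 9 + 2 + 4) / 5 = 33/5 = 6.6
  mean(X_2) = (3 + 7 + 7 + 3 + 3) / 5 = 23/5 = 4.6
  x̄ = (6.6, 4.6),  deviation x̄ - mu_0 = (6.6, 4.6) - (2, 6) = (4.6, -1.4).

Step 2 — sample covariance matrix, S[i,j] = (1/(n-1)) · Σ_k (x_{k,i} - mean_i) · (x_{k,j} - mean_j), divisor n-1 = 4:
  S[X_1,X_1] = ((2.4)·(2.4) + (2.4)·(2.4) + (2.4)·(2.4) + (-4.6)·(-4.6) + (-2.6)·(-2.6)) / 4 = 45.2/4 = 11.3
  S[X_1,X_2] = ((2.4)·(-1.6) + (2.4)·(2.4) + (2.4)·(2.4) + (-4.6)·(-1.6) + (-2.6)·(-1.6)) / 4 = 19.2/4 = 4.8
  S[X_2,X_2] = ((-1.6)·(-1.6) + (2.4)·(2.4) + (2.4)·(2.4) + (-1.6)·(-1.6) + (-1.6)·(-1.6)) / 4 = 19.2/4 = 4.8
  S = [[11.3, 4.8],
 [4.8, 4.8]].

Step 3 — invert S. det(S) = 11.3·4.8 - (4.8)² = 31.2.
  S^{-1} = (1/det) · [[d, -b], [-b, a]] = [[0.1538, -0.1538],
 [-0.1538, 0.3622]].

Step 4 — quadratic form (x̄ - mu_0)^T · S^{-1} · (x̄ - mu_0):
  S^{-1} · (x̄ - mu_0) = (0.9231, -1.2147),
  (x̄ - mu_0)^T · [...] = (4.6)·(0.9231) + (-1.4)·(-1.2147) = 5.9468.

Step 5 — scale by n: T² = 5 · 5.9468 = 29.734.

T² ≈ 29.734


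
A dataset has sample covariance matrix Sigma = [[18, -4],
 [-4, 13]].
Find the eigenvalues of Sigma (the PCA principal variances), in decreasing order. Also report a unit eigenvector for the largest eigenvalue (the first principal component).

Step 1 — characteristic polynomial of 2×2 Sigma:
  det(Sigma - λI) = λ² - trace · λ + det = 0.
  trace = 18 + 13 = 31, det = 18·13 - (-4)² = 218.
Step 2 — discriminant:
  Δ = trace² - 4·det = 961 - 872 = 89.
Step 3 — eigenvalues:
  λ = (trace ± √Δ)/2 = (31 ± 9.434)/2,
  λ_1 = 20.217,  λ_2 = 10.783.

Step 4 — unit eigenvector for λ_1: solve (Sigma - λ_1 I)v = 0. First row:
  (18 - 20.217)·v_x + (-4)·v_y = 0, i.e. (-2.217)·v_x + (-4)·v_y = 0,
  so v ∝ (b, λ_1 - a) = (-4, 2.217); multiply by -1 so the first entry is positive: u = (4, -2.217).
  ||u|| = √((4)² + (-2.217)²) = √(20.915) ≈ 4.5733,
  v_1 = u/||u|| ≈ (0.8746, -0.4848) (||v_1|| = 1).

λ_1 = 20.217,  λ_2 = 10.783;  v_1 ≈ (0.8746, -0.4848)


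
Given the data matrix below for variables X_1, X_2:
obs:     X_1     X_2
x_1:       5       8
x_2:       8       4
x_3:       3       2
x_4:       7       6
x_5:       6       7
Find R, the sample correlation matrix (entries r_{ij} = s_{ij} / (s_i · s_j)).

Step 1 — column means:
  mean(X_1) = (5 + 8 + 3 + 7 + 6) / 5 = 29/5 = 5.8
  mean(X_2) = (8 + 4 + 2 + 6 + 7) / 5 = 27/5 = 5.4

Step 2 — sample variances and covariances s[i,j] = (1/(n-1)) · Σ_k (x_{k,i} - mean_i) · (x_{k,j} - mean_j), with n-1 = 4:
  s[X_1,X_1] = ((-0.8)·(-0.8) + (2.2)·(2.2) + (-2.8)·(-2.8) + (1.2)·(1.2) + (0.2)·(0.2)) / 4 = 14.8/4 = 3.7
  s[X_1,X_2] = ((-0.8)·(2.6) + (2.2)·(-1.4) + (-2.8)·(-3.4) + (1.2)·(0.6) + (0.2)·(1.6)) / 4 = 5.4/4 = 1.35
  s[X_2,X_2] = ((2.6)·(2.6) + (-1.4)·(-1.4) + (-3.4)·(-3.4) + (0.6)·(0.6) + (1.6)·(1.6)) / 4 = 23.2/4 = 5.8
  Sample standard deviations s_i = √(s[i,i]):
  s(X_1) = √(3.7) = 1.9235
  s(X_2) = √(5.8) = 2.4083

Step 3 — r_{ij} = s_{ij} / (s_i · s_j):
  r[X_1,X_1] = 1 (diagonal).
  r[X_1,X_2] = 1.35 / (1.9235 · 2.4083) = 1.35 / 4.6325 = 0.2914
  r[X_2,X_2] = 1 (diagonal).

R is symmetric with unit diagonal. Assembling:

R = [[1, 0.2914],
 [0.2914, 1]]


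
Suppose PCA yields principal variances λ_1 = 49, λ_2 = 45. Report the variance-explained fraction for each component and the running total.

Step 1 — total variance = trace(Sigma) = Σ λ_i = 49 + 45 = 94.

Step 2 — fraction explained by component i = λ_i / Σ λ:
  PC1: 49/94 = 0.5213
  PC2: 45/94 = 0.4787

Step 3 — cumulative fraction after k components = (λ_1 + ... + λ_k) / Σ λ:
  k = 1: 49/94 = 0.5213
  k = 2: (49 + 45)/94 = 94/94 = 1

Summary (fraction, with percent):

explained: PC1 0.5213 (52.13%), PC2 0.4787 (47.87%);  cumulative: 0.5213, 1


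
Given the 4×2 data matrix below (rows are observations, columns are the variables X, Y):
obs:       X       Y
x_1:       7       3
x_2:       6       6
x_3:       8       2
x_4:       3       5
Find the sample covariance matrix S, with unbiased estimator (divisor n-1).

Step 1 — column means:
  mean(X) = (7 + 6 + 8 + 3) / 4 = 24/4 = 6
  mean(Y) = (3 + 6 + 2 + 5) / 4 = 16/4 = 4

Step 2 — sample covariance S[i,j] = (1/(n-1)) · Σ_k (x_{k,i} - mean_i) · (x_{k,j} - mean_j), with n-1 = 3.
  S[X,X] = ((1)·(1) + (0)·(0) + (2)·(2) + (-3)·(-3)) / 3 = 14/3 = 4.6667
  S[X,Y] = ((1)·(-1) + (0)·(2) + (2)·(-2) + (-3)·(1)) / 3 = -8/3 = -2.6667
  S[Y,Y] = ((-1)·(-1) + (2)·(2) + (-2)·(-2) + (1)·(1)) / 3 = 10/3 = 3.3333

S is symmetric (S[j,i] = S[i,j]). Assembling:

S = [[4.6667, -2.6667],
 [-2.6667, 3.3333]]


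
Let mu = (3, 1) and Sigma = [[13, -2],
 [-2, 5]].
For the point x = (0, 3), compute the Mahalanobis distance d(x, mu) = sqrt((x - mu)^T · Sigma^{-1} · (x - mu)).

Step 1 — centre the observation: (x - mu) = (-3, 2).

Step 2 — invert Sigma. det(Sigma) = 13·5 - (-2)² = 61.
  Sigma^{-1} = (1/det) · [[d, -b], [-b, a]] = [[0.082, 0.0328],
 [0.0328, 0.2131]].

Step 3 — form the quadratic (x - mu)^T · Sigma^{-1} · (x - mu):
  Sigma^{-1} · (x - mu) = (-0.1803, 0.3279).
  (x - mu)^T · [Sigma^{-1} · (x - mu)] = (-3)·(-0.1803) + (2)·(0.3279) = 1.1967.

Step 4 — take square root: d = √(1.1967) ≈ 1.0939.

d(x, mu) = √(1.1967) ≈ 1.0939


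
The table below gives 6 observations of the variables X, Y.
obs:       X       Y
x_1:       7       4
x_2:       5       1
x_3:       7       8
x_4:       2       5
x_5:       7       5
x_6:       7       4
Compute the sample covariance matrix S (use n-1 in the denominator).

Step 1 — column means:
  mean(X) = (7 + 5 + 7 + 2 + 7 + 7) / 6 = 35/6 = 5.8333
  mean(Y) = (4 + 1 + 8 + 5 + 5 + 4) / 6 = 27/6 = 4.5

Step 2 — sample covariance S[i,j] = (1/(n-1)) · Σ_k (x_{k,i} - mean_i) · (x_{k,j} - mean_j), with n-1 = 5.
  S[X,X] = ((1.1667)·(1.1667) + (-0.8333)·(-0.8333) + (1.1667)·(1.1667) + (-3.8333)·(-3.8333) + (1.1667)·(1.1667) + (1.1667)·(1.1667)) / 5 = 20.8333/5 = 4.1667
  S[X,Y] = ((1.1667)·(-0.5) + (-0.8333)·(-3.5) + (1.1667)·(3.5) + (-3.8333)·(0.5) + (1.1667)·(0.5) + (1.1667)·(-0.5)) / 5 = 4.5/5 = 0.9
  S[Y,Y] = ((-0.5)·(-0.5) + (-3.5)·(-3.5) + (3.5)·(3.5) + (0.5)·(0.5) + (0.5)·(0.5) + (-0.5)·(-0.5)) / 5 = 25.5/5 = 5.1

S is symmetric (S[j,i] = S[i,j]). Assembling:

S = [[4.1667, 0.9],
 [0.9, 5.1]]
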